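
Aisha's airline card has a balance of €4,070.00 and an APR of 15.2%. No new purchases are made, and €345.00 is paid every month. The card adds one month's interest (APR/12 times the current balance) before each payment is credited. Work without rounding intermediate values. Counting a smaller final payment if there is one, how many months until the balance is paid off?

13 payments

Monthly rate r = 15.2%/12 = 1.26667% = 0.0126667.
Recurrence: B ← B·(1+r) − €345.00.
Month 1: interest €51.55; balance after payment €3,776.55.
Month 2: interest €47.84; balance after payment €3,479.39.
Closed form: n = −ln(1 − rB₀/P)/ln(1+r) = −ln(0.85057)/ln(1.01267) ≈ 12.858, so the balance reaches zero during payment 13.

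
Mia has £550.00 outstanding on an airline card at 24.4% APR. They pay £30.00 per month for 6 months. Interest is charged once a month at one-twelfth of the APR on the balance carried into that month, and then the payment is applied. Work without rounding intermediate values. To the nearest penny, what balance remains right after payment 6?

£431.20

Monthly rate r = 24.4%/12 = 2.03333% = 0.0203333.
Each month: B ← B·(1+r) − £30.00.
Month 1: interest £11.18; balance after payment £531.18.
Month 2: interest £10.80; balance after payment £511.98.
Month 3: interest £10.41; balance after payment £492.39.
Month 4: interest £10.01; balance after payment £472.41.
Month 5: interest £9.61; balance after payment £452.01.
Month 6: interest £9.19; balance after payment £431.20.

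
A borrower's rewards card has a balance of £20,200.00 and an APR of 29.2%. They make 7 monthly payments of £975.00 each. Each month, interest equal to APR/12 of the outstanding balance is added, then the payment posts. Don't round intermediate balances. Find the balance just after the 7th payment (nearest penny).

£16,558.42

Monthly rate r = 29.2%/12 = 2.43333% = 0.0243333.
Each month: B ← B·(1+r) − £975.00.
Month 1: interest £491.53; balance after payment £19,716.53.
Month 2: interest £479.77; balance after payment £19,221.30.
Month 3: interest £467.72; balance after payment £18,714.02.
Month 4: interest £455.37; balance after payment £18,194.40.
Month 5: interest £442.73; balance after payment £17,662.13.
Month 6: interest £429.78; balance after payment £17,116.90.
Month 7: interest £416.51; balance after payment £16,558.42.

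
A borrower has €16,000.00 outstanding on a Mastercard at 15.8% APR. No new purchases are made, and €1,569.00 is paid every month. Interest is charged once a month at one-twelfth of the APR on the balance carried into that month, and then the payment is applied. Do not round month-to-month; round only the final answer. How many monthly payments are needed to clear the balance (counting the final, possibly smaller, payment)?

Monthly rate r = 15.8%/12 = 1.31667% = 0.0131667.
Recurrence: B ← B·(1+r) − €1,569.00.
Month 1: interest €210.67; balance after payment €14,641.67.
Month 2: interest €192.78; balance after payment €13,265.45.
Closed form: n = −ln(1 − rB₀/P)/ln(1+r) = −ln(0.86573)/ln(1.01317) ≈ 11.022, so the balance reaches zero during payment 12.

12 months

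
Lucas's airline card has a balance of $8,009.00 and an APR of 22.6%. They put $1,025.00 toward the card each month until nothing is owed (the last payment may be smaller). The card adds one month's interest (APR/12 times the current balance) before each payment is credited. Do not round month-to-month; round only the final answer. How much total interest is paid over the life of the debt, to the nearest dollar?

$738

Monthly rate r = 22.6%/12 = 1.88333% = 0.0188333.
Payoff takes n = ⌈−ln(1 − rB₀/P)/ln(1+r)⌉ = ⌈8.531⌉ = 9 payments; the last is $547.05.
Total paid = 8·$1,025.00 + $547.05 = $8,747.05.
Total interest = total paid − principal = $8,747.05 − $8,009.00 = $738.05.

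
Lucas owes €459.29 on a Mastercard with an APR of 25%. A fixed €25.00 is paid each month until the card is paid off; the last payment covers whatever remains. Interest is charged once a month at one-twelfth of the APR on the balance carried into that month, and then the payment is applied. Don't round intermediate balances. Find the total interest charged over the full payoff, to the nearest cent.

Monthly rate r = 25%/12 = 2.08333% = 0.0208333.
Payoff takes n = ⌈−ln(1 − rB₀/P)/ln(1+r)⌉ = ⌈23.399⌉ = 24 payments; the last is €10.03.
Total paid = 23·€25.00 + €10.03 = €585.03.
Total interest = total paid − principal = €585.03 − €459.29 = €125.74.

€125.74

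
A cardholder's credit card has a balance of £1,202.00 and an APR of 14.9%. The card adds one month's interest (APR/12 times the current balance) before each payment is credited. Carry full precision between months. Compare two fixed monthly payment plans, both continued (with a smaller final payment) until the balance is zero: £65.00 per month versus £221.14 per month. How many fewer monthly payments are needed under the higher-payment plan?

16 fewer payments

Monthly rate r = 14.9%/12 = 1.24167% = 0.0124167.
At £65.00/mo: n = ⌈−ln(1 − rB₀/P)/ln(1+r)⌉ = 22 payments (last £9.10); total interest = total paid − £1,202.00 = £172.10.
At £221.14/mo: 6 payments (last £146.80); total interest £50.50.
Payments saved = 22 − 6 = 16.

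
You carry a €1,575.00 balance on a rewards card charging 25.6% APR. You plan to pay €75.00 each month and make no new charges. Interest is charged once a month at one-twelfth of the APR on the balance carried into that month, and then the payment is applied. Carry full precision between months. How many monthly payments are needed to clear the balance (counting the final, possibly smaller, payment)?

29 months

Monthly rate r = 25.6%/12 = 2.13333% = 0.0213333.
Recurrence: B ← B·(1+r) − €75.00.
Month 1: interest €33.60; balance after payment €1,533.60.
Month 2: interest €32.72; balance after payment €1,491.32.
Closed form: n = −ln(1 − rB₀/P)/ln(1+r) = −ln(0.552)/ln(1.02133) ≈ 28.150, so the balance reaches zero during payment 29.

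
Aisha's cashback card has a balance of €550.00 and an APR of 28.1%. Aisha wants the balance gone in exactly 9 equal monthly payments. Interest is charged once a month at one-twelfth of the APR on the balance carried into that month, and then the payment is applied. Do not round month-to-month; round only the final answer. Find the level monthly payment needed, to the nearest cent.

Monthly rate r = 28.1%/12 = 2.34167% = 0.0234167.
Level-payment amortization: P = B₀·r / (1 − (1+r)^(−n)) = 550.00·0.0234167 / (1 − 1.02342^(−9)).
Denominator 1 − (1+r)^(−9) = 0.188053092.
P = 12.8792 / 0.188053092 ≈ 68.49.

€68.49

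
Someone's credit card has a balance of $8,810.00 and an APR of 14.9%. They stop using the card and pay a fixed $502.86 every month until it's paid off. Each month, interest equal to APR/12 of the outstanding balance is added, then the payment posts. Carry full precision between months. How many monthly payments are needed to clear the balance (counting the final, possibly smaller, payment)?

20 payments

Monthly rate r = 14.9%/12 = 1.24167% = 0.0124167.
Recurrence: B ← B·(1+r) − $502.86.
Month 1: interest $109.39; balance after payment $8,416.53.
Month 2: interest $104.51; balance after payment $8,018.18.
Closed form: n = −ln(1 − rB₀/P)/ln(1+r) = −ln(0.78246)/ln(1.01242) ≈ 19.879, so the balance reaches zero during payment 20.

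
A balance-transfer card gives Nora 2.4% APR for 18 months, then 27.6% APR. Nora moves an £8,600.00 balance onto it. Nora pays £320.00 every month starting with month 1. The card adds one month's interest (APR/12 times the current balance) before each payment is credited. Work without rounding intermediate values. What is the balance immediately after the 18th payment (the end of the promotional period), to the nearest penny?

£3,055.95

Promo months 1–18 at r₀ = 2.4%/12 = 0.002; months 19+ at r₁ = 27.6%/12 = 0.023.
After month 18: iterate B ← B·(1+r₀) − £320.00 for 18 months → £3,055.95.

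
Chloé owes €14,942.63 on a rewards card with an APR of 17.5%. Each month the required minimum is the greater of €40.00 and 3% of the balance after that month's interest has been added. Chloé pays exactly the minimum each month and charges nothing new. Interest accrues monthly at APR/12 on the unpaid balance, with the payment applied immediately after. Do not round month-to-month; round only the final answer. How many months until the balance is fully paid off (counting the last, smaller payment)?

Monthly rate r = 17.5%/12 = 1.45833% = 0.0145833.
While 3% of the post-interest balance exceeds €40.00, each month B ← (B·(1+r))·(1 − 0.03), i.e. B shrinks by the factor (1+r)·0.97 = 0.98415.
This holds for months 1–153. Entering month 154 the balance is €1,295.76; 3% of the post-interest balance is now below €40.00, so the flat €40.00 minimum applies from here.
From month 154 a fixed €40.00 at rate r clears €1,295.76 in 45 more payments. Total: 153 + 45 = 198 months.

198 months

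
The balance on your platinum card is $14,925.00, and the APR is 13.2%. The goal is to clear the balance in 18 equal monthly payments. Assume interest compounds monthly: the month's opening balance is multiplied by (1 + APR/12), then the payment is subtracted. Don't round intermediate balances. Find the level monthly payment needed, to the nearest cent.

$918.50

Monthly rate r = 13.2%/12 = 1.1% = 0.011.
Level-payment amortization: P = B₀·r / (1 − (1+r)^(−n)) = 14925.00·0.011 / (1 − 1.011^(−18)).
Denominator 1 − (1+r)^(−18) = 0.178742782.
P = 164.175 / 0.178742782 ≈ 918.50.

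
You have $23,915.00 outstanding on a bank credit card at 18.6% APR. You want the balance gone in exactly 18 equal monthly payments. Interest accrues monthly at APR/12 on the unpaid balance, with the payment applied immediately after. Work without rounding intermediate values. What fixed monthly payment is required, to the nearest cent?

Monthly rate r = 18.6%/12 = 1.55% = 0.0155.
Level-payment amortization: P = B₀·r / (1 − (1+r)^(−n)) = 23915.00·0.0155 / (1 − 1.0155^(−18)).
Denominator 1 − (1+r)^(−18) = 0.241839244.
P = 370.683 / 0.241839244 ≈ 1532.76.

$1,532.76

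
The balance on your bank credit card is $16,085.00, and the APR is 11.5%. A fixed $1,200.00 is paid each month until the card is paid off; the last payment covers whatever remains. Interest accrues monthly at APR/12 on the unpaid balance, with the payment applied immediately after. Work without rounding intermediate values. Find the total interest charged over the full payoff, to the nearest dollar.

$1,215

Monthly rate r = 11.5%/12 = 0.958333% = 0.00958333.
Payoff takes n = ⌈−ln(1 − rB₀/P)/ln(1+r)⌉ = ⌈14.415⌉ = 15 payments; the last is $499.84.
Total paid = 14·$1,200.00 + $499.84 = $17,299.84.
Total interest = total paid − principal = $17,299.84 − $16,085.00 = $1,214.84.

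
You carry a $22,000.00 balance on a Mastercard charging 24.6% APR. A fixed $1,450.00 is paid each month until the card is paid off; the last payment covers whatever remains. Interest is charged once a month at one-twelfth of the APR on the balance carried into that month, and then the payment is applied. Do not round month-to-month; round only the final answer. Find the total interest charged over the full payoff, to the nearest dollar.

Monthly rate r = 24.6%/12 = 2.05% = 0.0205.
Payoff takes n = ⌈−ln(1 − rB₀/P)/ln(1+r)⌉ = ⌈18.360⌉ = 19 payments; the last is $524.68.
Total paid = 18·$1,450.00 + $524.68 = $26,624.68.
Total interest = total paid − principal = $26,624.68 − $22,000.00 = $4,624.68.

$4,625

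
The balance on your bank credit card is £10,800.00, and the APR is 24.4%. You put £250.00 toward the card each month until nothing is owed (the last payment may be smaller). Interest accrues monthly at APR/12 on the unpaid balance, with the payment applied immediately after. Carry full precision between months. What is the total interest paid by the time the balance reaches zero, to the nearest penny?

£15,369.01

Monthly rate r = 24.4%/12 = 2.03333% = 0.0203333.
Payoff takes n = ⌈−ln(1 − rB₀/P)/ln(1+r)⌉ = ⌈104.674⌉ = 105 payments; the last is £169.01.
Total paid = 104·£250.00 + £169.01 = £26,169.01.
Total interest = total paid − principal = £26,169.01 − £10,800.00 = £15,369.01.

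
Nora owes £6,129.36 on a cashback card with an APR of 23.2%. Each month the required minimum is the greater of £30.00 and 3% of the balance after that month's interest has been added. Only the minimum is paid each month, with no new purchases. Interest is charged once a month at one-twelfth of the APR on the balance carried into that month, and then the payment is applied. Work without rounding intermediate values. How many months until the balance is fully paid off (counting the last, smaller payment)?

215 months

Monthly rate r = 23.2%/12 = 1.93333% = 0.0193333.
While 3% of the post-interest balance exceeds £30.00, each month B ← (B·(1+r))·(1 − 0.03), i.e. B shrinks by the factor (1+r)·0.97 = 0.98875.
This holds for months 1–162. Entering month 163 the balance is £980.99; 3% of the post-interest balance is now below £30.00, so the flat £30.00 minimum applies from here.
From month 163 a fixed £30.00 at rate r clears £980.99 in 53 more payments. Total: 162 + 53 = 215 months.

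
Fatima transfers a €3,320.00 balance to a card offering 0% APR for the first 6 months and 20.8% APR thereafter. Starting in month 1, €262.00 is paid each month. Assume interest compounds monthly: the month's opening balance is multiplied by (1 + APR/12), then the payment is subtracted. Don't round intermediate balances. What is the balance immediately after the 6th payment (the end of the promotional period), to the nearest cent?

€1,748.00

Promo months 1–6 at r₀ = 0%/12 = 0; months 7+ at r₁ = 20.8%/12 = 0.0173333.
After month 6 (no interest yet): B = €3,320.00 − 6·€262.00 = €1,748.00.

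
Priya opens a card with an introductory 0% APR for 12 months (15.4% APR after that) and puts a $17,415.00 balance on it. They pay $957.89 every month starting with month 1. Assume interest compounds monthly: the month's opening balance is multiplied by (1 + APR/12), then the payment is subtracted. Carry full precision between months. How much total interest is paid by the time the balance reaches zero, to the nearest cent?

$289.02

Promo months 1–12 at r₀ = 0%/12 = 0; months 13+ at r₁ = 15.4%/12 = 0.0128333.
After month 12 (no interest yet): B = $17,415.00 − 12·$957.89 = $5,920.32.
Then at r₁ with $957.89/mo: n₂ = −ln(1 − r₁·B/P)/ln(1+r₁) ≈ 6.48 → 7 more payments.
Total paid = 18·$957.89 + $462.00 = $17,704.02; interest = $17,704.02 − $17,415.00 = $289.02.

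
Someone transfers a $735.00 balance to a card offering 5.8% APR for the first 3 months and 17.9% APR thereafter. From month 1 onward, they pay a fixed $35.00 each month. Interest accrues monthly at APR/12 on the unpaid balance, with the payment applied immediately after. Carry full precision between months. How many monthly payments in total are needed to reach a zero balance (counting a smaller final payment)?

Promo months 1–3 at r₀ = 5.8%/12 = 0.00483333; months 4+ at r₁ = 17.9%/12 = 0.0149167.
After month 3: iterate B ← B·(1+r₀) − $35.00 for 3 months → $640.20.
Then at r₁ with $35.00/mo: n₂ = −ln(1 − r₁·B/P)/ln(1+r₁) ≈ 21.52 → 22 more payments.

25 payments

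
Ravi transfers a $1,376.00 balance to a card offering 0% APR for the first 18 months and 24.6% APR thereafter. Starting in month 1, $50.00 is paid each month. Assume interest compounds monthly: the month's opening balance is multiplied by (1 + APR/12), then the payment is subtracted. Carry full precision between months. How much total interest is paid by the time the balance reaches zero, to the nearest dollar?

$59

Promo months 1–18 at r₀ = 0%/12 = 0; months 19+ at r₁ = 24.6%/12 = 0.0205.
After month 18 (no interest yet): B = $1,376.00 − 18·$50.00 = $476.00.
Then at r₁ with $50.00/mo: n₂ = −ln(1 − r₁·B/P)/ln(1+r₁) ≈ 10.70 → 11 more payments.
Total paid = 28·$50.00 + $35.06 = $1,435.06; interest = $1,435.06 − $1,376.00 = $59.06.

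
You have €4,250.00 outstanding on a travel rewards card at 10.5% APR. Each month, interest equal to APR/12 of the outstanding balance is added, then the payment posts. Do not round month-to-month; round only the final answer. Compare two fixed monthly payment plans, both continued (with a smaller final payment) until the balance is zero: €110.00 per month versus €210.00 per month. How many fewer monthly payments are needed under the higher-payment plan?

Monthly rate r = 10.5%/12 = 0.875% = 0.00875.
At €110.00/mo: n = ⌈−ln(1 − rB₀/P)/ln(1+r)⌉ = 48 payments (last €39.65); total interest = total paid − €4,250.00 = €959.65.
At €210.00/mo: 23 payments (last €78.26); total interest €448.26.
Payments saved = 48 − 23 = 25.

25 fewer payments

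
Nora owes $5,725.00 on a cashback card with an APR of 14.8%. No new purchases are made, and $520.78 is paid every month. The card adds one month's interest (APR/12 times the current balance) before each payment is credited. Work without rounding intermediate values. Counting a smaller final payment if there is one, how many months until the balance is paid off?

Monthly rate r = 14.8%/12 = 1.23333% = 0.0123333.
Recurrence: B ← B·(1+r) − $520.78.
Month 1: interest $70.61; balance after payment $5,274.83.
Month 2: interest $65.06; balance after payment $4,819.10.
Closed form: n = −ln(1 − rB₀/P)/ln(1+r) = −ln(0.86442)/ln(1.01233) ≈ 11.886, so the balance reaches zero during payment 12.

12 months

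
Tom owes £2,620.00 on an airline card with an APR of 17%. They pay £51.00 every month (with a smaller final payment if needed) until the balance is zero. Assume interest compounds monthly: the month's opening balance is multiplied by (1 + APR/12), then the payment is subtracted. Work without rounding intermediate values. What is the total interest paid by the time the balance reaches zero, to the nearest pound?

£2,097

Monthly rate r = 17%/12 = 1.41667% = 0.0141667.
Payoff takes n = ⌈−ln(1 − rB₀/P)/ln(1+r)⌉ = ⌈92.494⌉ = 93 payments; the last is £25.28.
Total paid = 92·£51.00 + £25.28 = £4,717.28.
Total interest = total paid − principal = £4,717.28 − £2,620.00 = £2,097.28.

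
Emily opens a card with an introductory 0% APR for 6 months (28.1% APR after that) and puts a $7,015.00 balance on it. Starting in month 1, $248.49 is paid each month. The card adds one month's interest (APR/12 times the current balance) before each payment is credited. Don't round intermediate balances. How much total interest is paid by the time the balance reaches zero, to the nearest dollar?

$2,369

Promo months 1–6 at r₀ = 0%/12 = 0; months 7+ at r₁ = 28.1%/12 = 0.0234167.
After month 6 (no interest yet): B = $7,015.00 − 6·$248.49 = $5,524.06.
Then at r₁ with $248.49/mo: n₂ = −ln(1 − r₁·B/P)/ln(1+r₁) ≈ 31.76 → 32 more payments.
Total paid = 37·$248.49 + $189.45 = $9,383.58; interest = $9,383.58 − $7,015.00 = $2,368.58.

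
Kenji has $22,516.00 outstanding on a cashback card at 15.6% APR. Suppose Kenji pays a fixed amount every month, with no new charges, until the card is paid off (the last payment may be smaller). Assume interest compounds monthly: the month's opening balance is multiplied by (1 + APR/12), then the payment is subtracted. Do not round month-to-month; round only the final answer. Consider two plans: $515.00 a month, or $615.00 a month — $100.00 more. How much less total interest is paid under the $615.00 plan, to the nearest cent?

$2,732.97

Monthly rate r = 15.6%/12 = 1.3% = 0.013.
At $515.00/mo: n = ⌈−ln(1 − rB₀/P)/ln(1+r)⌉ = 66 payments (last $24.89); total interest = total paid − $22,516.00 = $10,983.89.
At $615.00/mo: 51 payments (last $16.92); total interest $8,250.92.
Interest saved = $10,983.89 − $8,250.92 = $2,732.97.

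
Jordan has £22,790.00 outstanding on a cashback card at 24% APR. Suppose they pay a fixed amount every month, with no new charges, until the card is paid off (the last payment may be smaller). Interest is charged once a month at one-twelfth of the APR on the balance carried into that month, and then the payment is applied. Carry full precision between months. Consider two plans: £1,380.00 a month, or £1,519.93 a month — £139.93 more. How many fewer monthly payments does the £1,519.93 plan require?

2 fewer payments

Monthly rate r = 24%/12 = 2% = 0.02.
At £1,380.00/mo: n = ⌈−ln(1 − rB₀/P)/ln(1+r)⌉ = 21 payments (last £341.06); total interest = total paid − £22,790.00 = £5,151.06.
At £1,519.93/mo: 19 payments (last £4.61); total interest £4,573.35.
Payments saved = 21 − 19 = 2.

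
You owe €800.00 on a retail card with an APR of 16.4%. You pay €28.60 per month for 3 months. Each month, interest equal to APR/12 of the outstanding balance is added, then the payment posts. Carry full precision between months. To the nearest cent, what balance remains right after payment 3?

Monthly rate r = 16.4%/12 = 1.36667% = 0.0136667.
Each month: B ← B·(1+r) − €28.60.
Month 1: interest €10.93; balance after payment €782.33.
Month 2: interest €10.69; balance after payment €764.43.
Month 3: interest €10.45; balance after payment €746.27.

€746.27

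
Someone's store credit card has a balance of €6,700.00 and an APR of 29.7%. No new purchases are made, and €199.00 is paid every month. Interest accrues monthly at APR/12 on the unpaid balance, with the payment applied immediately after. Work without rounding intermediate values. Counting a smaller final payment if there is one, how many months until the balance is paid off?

74 payments

Monthly rate r = 29.7%/12 = 2.475% = 0.02475.
Recurrence: B ← B·(1+r) − €199.00.
Month 1: interest €165.82; balance after payment €6,666.82.
Month 2: interest €165.00; balance after payment €6,632.83.
Closed form: n = −ln(1 − rB₀/P)/ln(1+r) = −ln(0.16671)/ln(1.02475) ≈ 73.276, so the balance reaches zero during payment 74.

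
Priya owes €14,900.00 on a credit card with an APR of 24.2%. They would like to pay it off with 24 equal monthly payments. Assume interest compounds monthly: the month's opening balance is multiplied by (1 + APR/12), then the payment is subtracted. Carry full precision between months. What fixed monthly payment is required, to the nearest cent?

Monthly rate r = 24.2%/12 = 2.01667% = 0.0201667.
Level-payment amortization: P = B₀·r / (1 − (1+r)^(−n)) = 14900.00·0.0201667 / (1 − 1.02017^(−24)).
Denominator 1 − (1+r)^(−24) = 0.380711663.
P = 300.483 / 0.380711663 ≈ 789.27.

€789.27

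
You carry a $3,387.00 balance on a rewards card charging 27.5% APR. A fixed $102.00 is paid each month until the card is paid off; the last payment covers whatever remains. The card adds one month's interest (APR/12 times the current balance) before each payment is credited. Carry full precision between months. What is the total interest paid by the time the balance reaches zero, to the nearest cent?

$3,055.83

Monthly rate r = 27.5%/12 = 2.29167% = 0.0229167.
Payoff takes n = ⌈−ln(1 − rB₀/P)/ln(1+r)⌉ = ⌈63.163⌉ = 64 payments; the last is $16.83.
Total paid = 63·$102.00 + $16.83 = $6,442.83.
Total interest = total paid − principal = $6,442.83 − $3,387.00 = $3,055.83.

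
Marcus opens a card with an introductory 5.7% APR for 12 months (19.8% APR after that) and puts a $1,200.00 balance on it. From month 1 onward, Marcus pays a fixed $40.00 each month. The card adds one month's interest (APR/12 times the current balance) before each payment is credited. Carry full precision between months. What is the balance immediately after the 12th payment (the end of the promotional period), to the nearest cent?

Promo months 1–12 at r₀ = 5.7%/12 = 0.00475; months 13+ at r₁ = 19.8%/12 = 0.0165.
After month 12: iterate B ← B·(1+r₀) − $40.00 for 12 months → $777.47.

$777.47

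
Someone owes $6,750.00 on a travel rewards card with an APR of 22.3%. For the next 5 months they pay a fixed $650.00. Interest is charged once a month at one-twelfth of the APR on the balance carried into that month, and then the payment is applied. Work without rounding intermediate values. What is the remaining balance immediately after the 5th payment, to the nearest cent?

Monthly rate r = 22.3%/12 = 1.85833% = 0.0185833.
Each month: B ← B·(1+r) − $650.00.
Month 1: interest $125.44; balance after payment $6,225.44.
Month 2: interest $115.69; balance after payment $5,691.13.
Month 3: interest $105.76; balance after payment $5,146.89.
Month 4: interest $95.65; balance after payment $4,592.53.
Month 5: interest $85.34; balance after payment $4,027.88.

$4,027.88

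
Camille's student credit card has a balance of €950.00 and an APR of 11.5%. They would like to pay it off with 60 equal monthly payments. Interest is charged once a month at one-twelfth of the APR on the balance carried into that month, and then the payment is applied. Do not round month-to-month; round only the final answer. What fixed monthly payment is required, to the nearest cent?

€20.89

Monthly rate r = 11.5%/12 = 0.958333% = 0.00958333.
Level-payment amortization: P = B₀·r / (1 − (1+r)^(−n)) = 950.00·0.00958333 / (1 − 1.00958^(−60)).
Denominator 1 − (1+r)^(−60) = 0.435752486.
P = 9.10417 / 0.435752486 ≈ 20.89.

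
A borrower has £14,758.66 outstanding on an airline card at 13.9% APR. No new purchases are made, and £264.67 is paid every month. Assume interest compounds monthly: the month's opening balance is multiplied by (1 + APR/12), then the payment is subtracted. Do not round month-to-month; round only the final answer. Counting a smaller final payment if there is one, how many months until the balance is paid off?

91 months

Monthly rate r = 13.9%/12 = 1.15833% = 0.0115833.
Recurrence: B ← B·(1+r) − £264.67.
Month 1: interest £170.95; balance after payment £14,664.94.
Month 2: interest £169.87; balance after payment £14,570.14.
Closed form: n = −ln(1 − rB₀/P)/ln(1+r) = −ln(0.35408)/ln(1.01158) ≈ 90.149, so the balance reaches zero during payment 91.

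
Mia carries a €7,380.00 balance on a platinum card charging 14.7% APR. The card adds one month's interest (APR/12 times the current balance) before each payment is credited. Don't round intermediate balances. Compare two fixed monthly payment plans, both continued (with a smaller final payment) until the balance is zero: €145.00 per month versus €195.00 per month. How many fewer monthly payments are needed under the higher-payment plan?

29 fewer payments

Monthly rate r = 14.7%/12 = 1.225% = 0.01225.
At €145.00/mo: n = ⌈−ln(1 − rB₀/P)/ln(1+r)⌉ = 81 payments (last €32.85); total interest = total paid − €7,380.00 = €4,252.85.
At €195.00/mo: 52 payments (last €31.38); total interest €2,596.38.
Payments saved = 81 − 52 = 29.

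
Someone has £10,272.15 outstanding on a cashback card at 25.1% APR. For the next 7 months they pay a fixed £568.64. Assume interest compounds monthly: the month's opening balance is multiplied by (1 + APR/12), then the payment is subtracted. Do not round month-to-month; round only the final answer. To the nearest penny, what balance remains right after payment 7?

£7,634.75

Monthly rate r = 25.1%/12 = 2.09167% = 0.0209167.
Each month: B ← B·(1+r) − £568.64.
Month 1: interest £214.86; balance after payment £9,918.37.
Month 2: interest £207.46; balance after payment £9,557.19.
Month 3: interest £199.90; balance after payment £9,188.45.
Month 4: interest £192.19; balance after payment £8,812.00.
Month 5: interest £184.32; balance after payment £8,427.68.
Month 6: interest £176.28; balance after payment £8,035.32.
Month 7: interest £168.07; balance after payment £7,634.75.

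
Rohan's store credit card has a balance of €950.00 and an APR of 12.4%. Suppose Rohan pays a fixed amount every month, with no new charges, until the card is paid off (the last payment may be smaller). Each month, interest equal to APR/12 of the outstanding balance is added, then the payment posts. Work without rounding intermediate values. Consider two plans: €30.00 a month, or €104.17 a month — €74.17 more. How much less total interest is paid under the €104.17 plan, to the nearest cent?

€153.58

Monthly rate r = 12.4%/12 = 1.03333% = 0.0103333.
At €30.00/mo: n = ⌈−ln(1 − rB₀/P)/ln(1+r)⌉ = 39 payments (last €16.64); total interest = total paid − €950.00 = €206.64.
At €104.17/mo: 10 payments (last €65.53); total interest €53.06.
Interest saved = €206.64 − €53.06 = €153.58.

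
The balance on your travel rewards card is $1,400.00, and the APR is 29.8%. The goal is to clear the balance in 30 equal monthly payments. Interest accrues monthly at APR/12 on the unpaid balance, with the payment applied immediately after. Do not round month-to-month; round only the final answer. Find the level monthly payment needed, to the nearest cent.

Monthly rate r = 29.8%/12 = 2.48333% = 0.0248333.
Level-payment amortization: P = B₀·r / (1 − (1+r)^(−n)) = 1400.00·0.0248333 / (1 − 1.02483^(−30)).
Denominator 1 − (1+r)^(−30) = 0.520925869.
P = 34.7667 / 0.520925869 ≈ 66.74.

$66.74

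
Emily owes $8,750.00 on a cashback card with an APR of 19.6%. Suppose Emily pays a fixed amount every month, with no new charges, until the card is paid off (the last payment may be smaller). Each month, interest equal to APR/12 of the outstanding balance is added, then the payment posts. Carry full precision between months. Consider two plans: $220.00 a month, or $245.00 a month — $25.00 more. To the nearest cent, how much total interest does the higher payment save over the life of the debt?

Monthly rate r = 19.6%/12 = 1.63333% = 0.0163333.
At $220.00/mo: n = ⌈−ln(1 − rB₀/P)/ln(1+r)⌉ = 65 payments (last $161.29); total interest = total paid − $8,750.00 = $5,491.29.
At $245.00/mo: 55 payments (last $9.06); total interest $4,489.06.
Interest saved = $5,491.29 − $4,489.06 = $1,002.23.

$1,002.23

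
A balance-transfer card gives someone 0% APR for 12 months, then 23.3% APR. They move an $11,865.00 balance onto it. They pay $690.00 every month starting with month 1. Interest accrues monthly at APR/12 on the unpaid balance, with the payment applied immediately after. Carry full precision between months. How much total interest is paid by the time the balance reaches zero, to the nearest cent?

Promo months 1–12 at r₀ = 0%/12 = 0; months 13+ at r₁ = 23.3%/12 = 0.0194167.
After month 12 (no interest yet): B = $11,865.00 − 12·$690.00 = $3,585.00.
Then at r₁ with $690.00/mo: n₂ = −ln(1 − r₁·B/P)/ln(1+r₁) ≈ 5.53 → 6 more payments.
Total paid = 17·$690.00 + $367.22 = $12,097.22; interest = $12,097.22 − $11,865.00 = $232.22.

$232.22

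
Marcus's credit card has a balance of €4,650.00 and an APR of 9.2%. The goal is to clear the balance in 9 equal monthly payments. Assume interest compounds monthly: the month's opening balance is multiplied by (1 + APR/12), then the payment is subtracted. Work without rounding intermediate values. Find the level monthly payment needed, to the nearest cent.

Monthly rate r = 9.2%/12 = 0.766667% = 0.00766667.
Level-payment amortization: P = B₀·r / (1 − (1+r)^(−n)) = 4650.00·0.00766667 / (1 − 1.00767^(−9)).
Denominator 1 − (1+r)^(−9) = 0.0664276772.
P = 35.65 / 0.0664276772 ≈ 536.67.

€536.67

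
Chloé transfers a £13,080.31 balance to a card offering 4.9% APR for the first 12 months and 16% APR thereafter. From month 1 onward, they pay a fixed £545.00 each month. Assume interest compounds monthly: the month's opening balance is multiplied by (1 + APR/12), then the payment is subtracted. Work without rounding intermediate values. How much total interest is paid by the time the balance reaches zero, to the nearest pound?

Promo months 1–12 at r₀ = 4.9%/12 = 0.00408333; months 13+ at r₁ = 16%/12 = 0.0133333.
After month 12: iterate B ← B·(1+r₀) − £545.00 for 12 months → £7,046.94.
Then at r₁ with £545.00/mo: n₂ = −ln(1 − r₁·B/P)/ln(1+r₁) ≈ 14.29 → 15 more payments.
Total paid = 26·£545.00 + £156.89 = £14,326.89; interest = £14,326.89 − £13,080.31 = £1,246.58.

£1,247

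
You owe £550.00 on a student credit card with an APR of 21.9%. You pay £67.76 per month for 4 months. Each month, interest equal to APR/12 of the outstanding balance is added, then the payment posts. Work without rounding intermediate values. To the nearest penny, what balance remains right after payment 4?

£312.71

Monthly rate r = 21.9%/12 = 1.825% = 0.01825.
Each month: B ← B·(1+r) − £67.76.
Month 1: interest £10.04; balance after payment £492.28.
Month 2: interest £8.98; balance after payment £433.50.
Month 3: interest £7.91; balance after payment £373.65.
Month 4: interest £6.82; balance after payment £312.71.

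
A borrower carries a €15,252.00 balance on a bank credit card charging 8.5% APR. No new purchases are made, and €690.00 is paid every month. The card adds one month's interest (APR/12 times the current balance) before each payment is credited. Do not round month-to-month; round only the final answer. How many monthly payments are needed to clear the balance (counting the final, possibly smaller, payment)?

25 months

Monthly rate r = 8.5%/12 = 0.708333% = 0.00708333.
Recurrence: B ← B·(1+r) − €690.00.
Month 1: interest €108.03; balance after payment €14,670.03.
Month 2: interest €103.91; balance after payment €14,083.95.
Closed form: n = −ln(1 − rB₀/P)/ln(1+r) = −ln(0.84343)/ln(1.00708) ≈ 24.125, so the balance reaches zero during payment 25.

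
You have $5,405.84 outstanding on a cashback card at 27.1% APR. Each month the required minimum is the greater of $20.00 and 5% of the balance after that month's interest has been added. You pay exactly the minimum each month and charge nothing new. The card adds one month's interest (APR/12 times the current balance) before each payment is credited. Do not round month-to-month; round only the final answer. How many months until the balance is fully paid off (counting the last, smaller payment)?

117 months

Monthly rate r = 27.1%/12 = 2.25833% = 0.0225833.
While 5% of the post-interest balance exceeds $20.00, each month B ← (B·(1+r))·(1 − 0.05), i.e. B shrinks by the factor (1+r)·0.95 = 0.97145.
This holds for months 1–91. Entering month 92 the balance is $387.52; 5% of the post-interest balance is now below $20.00, so the flat $20.00 minimum applies from here.
From month 92 a fixed $20.00 at rate r clears $387.52 in 26 more payments. Total: 91 + 26 = 117 months.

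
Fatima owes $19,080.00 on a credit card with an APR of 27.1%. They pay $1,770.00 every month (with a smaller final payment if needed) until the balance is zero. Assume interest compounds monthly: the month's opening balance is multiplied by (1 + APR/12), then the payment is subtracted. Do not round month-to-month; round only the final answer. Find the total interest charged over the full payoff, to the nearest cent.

$3,035.91

Monthly rate r = 27.1%/12 = 2.25833% = 0.0225833.
Payoff takes n = ⌈−ln(1 − rB₀/P)/ln(1+r)⌉ = ⌈12.492⌉ = 13 payments; the last is $875.91.
Total paid = 12·$1,770.00 + $875.91 = $22,115.91.
Total interest = total paid − principal = $22,115.91 − $19,080.00 = $3,035.91.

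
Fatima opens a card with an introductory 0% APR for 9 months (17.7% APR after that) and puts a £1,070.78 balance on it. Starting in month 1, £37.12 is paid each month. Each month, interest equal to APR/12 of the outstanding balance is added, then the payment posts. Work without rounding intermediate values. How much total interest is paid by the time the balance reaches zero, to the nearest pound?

Promo months 1–9 at r₀ = 0%/12 = 0; months 10+ at r₁ = 17.7%/12 = 0.01475.
After month 9 (no interest yet): B = £1,070.78 − 9·£37.12 = £736.70.
Then at r₁ with £37.12/mo: n₂ = −ln(1 − r₁·B/P)/ln(1+r₁) ≈ 23.65 → 24 more payments.
Total paid = 32·£37.12 + £24.34 = £1,212.18; interest = £1,212.18 − £1,070.78 = £141.40.

£141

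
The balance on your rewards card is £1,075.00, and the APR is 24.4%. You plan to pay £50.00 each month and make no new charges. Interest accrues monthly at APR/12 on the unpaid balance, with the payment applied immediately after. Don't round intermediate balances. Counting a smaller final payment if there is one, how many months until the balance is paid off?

Monthly rate r = 24.4%/12 = 2.03333% = 0.0203333.
Recurrence: B ← B·(1+r) − £50.00.
Month 1: interest £21.86; balance after payment £1,046.86.
Month 2: interest £21.29; balance after payment £1,018.14.
Closed form: n = −ln(1 − rB₀/P)/ln(1+r) = −ln(0.56283)/ln(1.02033) ≈ 28.554, so the balance reaches zero during payment 29.

29 months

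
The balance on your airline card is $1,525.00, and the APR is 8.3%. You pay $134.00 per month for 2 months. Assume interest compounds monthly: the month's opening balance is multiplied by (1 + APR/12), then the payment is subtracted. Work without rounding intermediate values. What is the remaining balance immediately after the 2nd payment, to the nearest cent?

Monthly rate r = 8.3%/12 = 0.691667% = 0.00691667.
Each month: B ← B·(1+r) − $134.00.
Month 1: interest $10.55; balance after payment $1,401.55.
Month 2: interest $9.69; balance after payment $1,277.24.

$1,277.24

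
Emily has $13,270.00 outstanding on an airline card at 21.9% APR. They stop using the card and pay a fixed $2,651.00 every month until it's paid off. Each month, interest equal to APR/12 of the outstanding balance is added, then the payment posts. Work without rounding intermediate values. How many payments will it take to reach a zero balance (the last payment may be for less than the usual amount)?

6 months

Monthly rate r = 21.9%/12 = 1.825% = 0.01825.
Recurrence: B ← B·(1+r) − $2,651.00.
Month 1: interest $242.18; balance after payment $10,861.18.
Month 2: interest $198.22; balance after payment $8,408.39.
Month 3: interest $153.45; balance after payment $5,910.85.
Month 4: interest $107.87; balance after payment $3,367.72.
Month 5: interest $61.46; balance after payment $778.18.
Month 6: interest $14.20; balance after payment $0.00.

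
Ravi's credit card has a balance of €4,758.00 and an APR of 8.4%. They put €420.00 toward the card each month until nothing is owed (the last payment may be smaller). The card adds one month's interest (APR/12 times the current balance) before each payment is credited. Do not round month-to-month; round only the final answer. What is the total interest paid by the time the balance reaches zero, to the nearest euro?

€217

Monthly rate r = 8.4%/12 = 0.7% = 0.007.
Payoff takes n = ⌈−ln(1 − rB₀/P)/ln(1+r)⌉ = ⌈11.844⌉ = 12 payments; the last is €354.78.
Total paid = 11·€420.00 + €354.78 = €4,974.78.
Total interest = total paid − principal = €4,974.78 − €4,758.00 = €216.78.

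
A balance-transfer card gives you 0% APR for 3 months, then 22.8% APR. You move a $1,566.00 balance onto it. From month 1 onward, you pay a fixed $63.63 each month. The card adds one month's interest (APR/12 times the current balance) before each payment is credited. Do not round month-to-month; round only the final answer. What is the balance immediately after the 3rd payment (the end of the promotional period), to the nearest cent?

Promo months 1–3 at r₀ = 0%/12 = 0; months 4+ at r₁ = 22.8%/12 = 0.019.
After month 3 (no interest yet): B = $1,566.00 − 3·$63.63 = $1,375.11.

$1,375.11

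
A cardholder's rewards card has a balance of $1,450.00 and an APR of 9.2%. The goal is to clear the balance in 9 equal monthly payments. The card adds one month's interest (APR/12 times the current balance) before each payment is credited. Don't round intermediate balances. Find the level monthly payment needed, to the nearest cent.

Monthly rate r = 9.2%/12 = 0.766667% = 0.00766667.
Level-payment amortization: P = B₀·r / (1 − (1+r)^(−n)) = 1450.00·0.00766667 / (1 − 1.00767^(−9)).
Denominator 1 − (1+r)^(−9) = 0.0664276772.
P = 11.1167 / 0.0664276772 ≈ 167.35.

$167.35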